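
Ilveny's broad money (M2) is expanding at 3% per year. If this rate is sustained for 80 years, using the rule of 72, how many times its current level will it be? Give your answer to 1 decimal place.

Doubles every ≈ 24.00 years (72/3).
80 years is 3.33 doublings; 2^3.33 ≈ 10.1×.

10.1 times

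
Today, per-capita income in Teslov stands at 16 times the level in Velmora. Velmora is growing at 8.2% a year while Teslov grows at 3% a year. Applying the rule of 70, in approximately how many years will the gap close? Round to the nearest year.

The growth-rate gap is 8.2% − 3% = 5.2 percentage points.
So the ratio between them halves every 70/5.2 ≈ 13.46 years.
A 16 times gap closes after 4 halvings: 4 × 13.46 ≈ 54 years.

approximately 54 years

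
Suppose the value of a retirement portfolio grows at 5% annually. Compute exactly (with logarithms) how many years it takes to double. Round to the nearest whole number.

14 years

t = ln(2) / ln(1 + 0.05) = 0.6931 / 0.048790 ≈ 14.21.
≈ 14 years.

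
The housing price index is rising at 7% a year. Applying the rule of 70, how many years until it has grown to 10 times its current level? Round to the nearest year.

One doubling takes 70/7 = 10.00 years.
Reaching 10× takes log₂(10) ≈ 3.32 doublings.
3.32 × 10.00 ≈ 33 years.

33 years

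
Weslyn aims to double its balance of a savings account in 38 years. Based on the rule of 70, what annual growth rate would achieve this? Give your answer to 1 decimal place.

around 1.8%

70 / 38 ≈ 1.84, so about 1.8% a year.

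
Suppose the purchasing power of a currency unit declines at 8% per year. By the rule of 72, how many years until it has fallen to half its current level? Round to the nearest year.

The rule works in reverse for decay: 72/8 ≈ 9.00 years to halve.

around 9 years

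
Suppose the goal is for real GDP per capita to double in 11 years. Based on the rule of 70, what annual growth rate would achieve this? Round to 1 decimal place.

approximately 6.4%

70 / 11 ≈ 6.36, so about 6.4% annually.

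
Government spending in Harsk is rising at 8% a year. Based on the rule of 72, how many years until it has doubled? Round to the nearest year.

At 8%, doubling takes about 72/8 = 9.00 years.

≈ 9 years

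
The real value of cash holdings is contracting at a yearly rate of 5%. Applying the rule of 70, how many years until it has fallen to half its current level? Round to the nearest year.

≈ 14 years

Halving time ≈ 70 / 5 = 14.00 → 14 years.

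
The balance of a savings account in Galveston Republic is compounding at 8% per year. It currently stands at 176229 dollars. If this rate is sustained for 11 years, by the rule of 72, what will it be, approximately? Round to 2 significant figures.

Doubling time ≈ 72/8 = 9.00 years.
11 years is 11/9.00 ≈ 1.22 doublings, a factor of 2^1.22 ≈ 2.33.
176229 × 2.33 ≈ 410000 dollars.

≈ 410000 dollars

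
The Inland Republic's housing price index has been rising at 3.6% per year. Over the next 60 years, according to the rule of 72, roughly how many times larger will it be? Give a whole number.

approximately 8 times

Doubling time ≈ 72/3.6 = 20.00 years.
60/20.00 ≈ 3 doublings, so about 2^3 = 8×.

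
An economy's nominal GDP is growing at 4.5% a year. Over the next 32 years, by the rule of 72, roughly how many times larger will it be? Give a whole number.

72/4.5 ≈ 16.00 years per doubling.
32 years fits 2 doublings: 2^2 = 4.

about 4 times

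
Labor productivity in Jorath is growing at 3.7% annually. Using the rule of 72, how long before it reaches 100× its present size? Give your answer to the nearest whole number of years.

One doubling takes 72/3.7 = 19.46 years.
Reaching 100× takes log₂(100) ≈ 6.64 doublings.
6.64 × 19.46 ≈ 129 years.

around 129 years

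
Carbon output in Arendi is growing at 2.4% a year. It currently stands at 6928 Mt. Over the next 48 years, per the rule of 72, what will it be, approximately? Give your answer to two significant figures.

approximately 21000 Mt

Doubling time ≈ 72/2.4 = 30.00 years.
48 years is 48/30.00 ≈ 1.60 doublings, a factor of 2^1.60 ≈ 3.03.
6928 × 3.03 ≈ 21000 Mt.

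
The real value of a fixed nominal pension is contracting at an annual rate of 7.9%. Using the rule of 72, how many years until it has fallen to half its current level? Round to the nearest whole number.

roughly 9 years

Halving time ≈ 72 / 7.9 = 9.11 → 9 years.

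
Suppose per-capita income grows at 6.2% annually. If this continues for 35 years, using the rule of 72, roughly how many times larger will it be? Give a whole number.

8 times

72/6.2 ≈ 11.61 years per doubling.
35 years fits 3 doublings: 2^3 = 8.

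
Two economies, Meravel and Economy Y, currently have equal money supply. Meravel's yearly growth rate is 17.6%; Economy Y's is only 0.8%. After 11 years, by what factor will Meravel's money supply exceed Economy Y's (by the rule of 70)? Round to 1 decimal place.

6.2 times

Rate gap = 17.6% − 0.8% = 16.8 points.
The ratio doubles every 70/16.8 ≈ 4.17 years.
11/4.17 ≈ 2.64 doublings → ratio ≈ 2^2.64 ≈ 6.2.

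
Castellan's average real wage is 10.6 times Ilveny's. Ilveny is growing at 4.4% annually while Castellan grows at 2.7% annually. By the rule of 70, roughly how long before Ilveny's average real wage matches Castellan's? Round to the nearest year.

Ilveny gains on Castellan at 4.4% − 2.7% = 1.7 points a year.
At that relative rate the gap halves every 70/1.7 ≈ 41.18 years.
A 10.6 times gap takes log₂(10.6) ≈ 3.41 halvings to close: 3.41 × 41.18 ≈ 140 years.

approximately 140 years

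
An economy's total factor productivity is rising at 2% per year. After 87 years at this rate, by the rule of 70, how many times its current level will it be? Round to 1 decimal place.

5.6 times

Doubles every ≈ 35.00 years (70/2).
87 years is 2.49 doublings; 2^2.49 ≈ 5.6×.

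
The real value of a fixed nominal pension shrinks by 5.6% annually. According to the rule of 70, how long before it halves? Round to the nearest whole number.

Falling at 5.6%, it halves about every 70/5.6 = 12.50 years.

approximately 13 years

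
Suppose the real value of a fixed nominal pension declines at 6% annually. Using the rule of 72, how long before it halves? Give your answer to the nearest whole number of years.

Falling at 6%, it halves about every 72/6 = 12.00 years.

12 years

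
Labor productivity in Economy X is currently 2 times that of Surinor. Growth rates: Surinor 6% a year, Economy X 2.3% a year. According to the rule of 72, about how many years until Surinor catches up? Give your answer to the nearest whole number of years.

The growth-rate gap is 6% − 2.3% = 3.7 percentage points.
So the ratio between them halves every 72/3.7 ≈ 19.46 years.
A 2 times gap closes after 1 halving: 1 × 19.46 ≈ 19 years.

≈ 19 years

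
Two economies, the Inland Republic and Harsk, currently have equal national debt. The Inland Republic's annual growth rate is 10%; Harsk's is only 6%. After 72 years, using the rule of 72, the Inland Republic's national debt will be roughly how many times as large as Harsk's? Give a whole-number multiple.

≈ 16 times

the Inland Republic pulls ahead at 4 pp per year, so the ratio doubles every 72/4 ≈ 18.00 years.
In 72 years that's 4.00 doublings: 2^4.00 ≈ 16.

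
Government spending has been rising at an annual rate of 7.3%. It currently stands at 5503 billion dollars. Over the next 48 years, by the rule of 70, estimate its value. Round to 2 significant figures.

Doubling time ≈ 70/7.3 = 9.59 years.
48 years is 48/9.59 ≈ 5.01 doublings, a factor of 2^5.01 ≈ 32.22.
5503 × 32.22 ≈ 180000 billion dollars.

approximately 180000 billion dollars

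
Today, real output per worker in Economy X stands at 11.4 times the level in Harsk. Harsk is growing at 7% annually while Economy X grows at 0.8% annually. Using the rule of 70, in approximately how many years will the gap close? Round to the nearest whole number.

roughly 40 years

The growth-rate gap is 7% − 0.8% = 6.2 percentage points.
So the ratio between them halves every 70/6.2 ≈ 11.29 years.
An 11.4 times gap takes log₂(11.4) ≈ 3.51 halvings to close: 3.51 × 11.29 ≈ 40 years.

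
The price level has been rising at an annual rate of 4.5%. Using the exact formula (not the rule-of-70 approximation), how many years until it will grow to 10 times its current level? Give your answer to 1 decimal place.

52.3 years

t = ln(10) / ln(1 + 0.045) = 2.3026 / 0.044017 ≈ 52.31.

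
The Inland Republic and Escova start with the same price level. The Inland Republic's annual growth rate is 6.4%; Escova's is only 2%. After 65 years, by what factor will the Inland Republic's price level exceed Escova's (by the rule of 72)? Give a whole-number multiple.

around 16 times

Only the 4.4-point difference matters.
72/4.4 ≈ 16.36 years per doubling of the ratio; 65 years gives 3.97 doublings, so ≈ 16×.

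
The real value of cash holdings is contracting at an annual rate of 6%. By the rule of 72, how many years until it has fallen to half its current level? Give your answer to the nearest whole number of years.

Halving time ≈ 72 / 6 = 12.00 → 12 years.

approximately 12 years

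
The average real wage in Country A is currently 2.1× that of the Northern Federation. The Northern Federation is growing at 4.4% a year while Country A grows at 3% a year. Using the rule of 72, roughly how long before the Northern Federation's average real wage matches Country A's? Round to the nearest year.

about 55 years

What matters is the difference: 1.4 pp.
Rule of 72 on the gap: the ratio halves every 72/1.4 ≈ 51.43 years.
A 2.1× gap takes log₂(2.1) ≈ 1.07 halvings to close: 1.07 × 51.43 ≈ 55 years.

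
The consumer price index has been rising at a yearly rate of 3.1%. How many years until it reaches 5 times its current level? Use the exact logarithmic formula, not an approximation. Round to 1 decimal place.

52.7 years

t = ln(5) / ln(1 + 0.031) = 1.6094 / 0.030529 ≈ 52.72.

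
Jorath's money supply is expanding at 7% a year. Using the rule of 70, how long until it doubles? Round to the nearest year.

10 years

Doubling time ≈ 70 / 7 = 10.00 years.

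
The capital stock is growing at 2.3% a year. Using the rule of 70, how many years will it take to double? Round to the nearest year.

Doubling time ≈ 70 / 2.3 = 30.43 years.

approximately 30 years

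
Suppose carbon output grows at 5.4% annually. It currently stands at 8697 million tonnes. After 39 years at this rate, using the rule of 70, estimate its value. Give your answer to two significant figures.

approximately 70000 million tonnes

It doubles every 70/5.4 ≈ 12.96 years, so 39 years is 3.01 doublings.
2^3.01 ≈ 8.06; 8697 × 8.06 ≈ 70000 million tonnes.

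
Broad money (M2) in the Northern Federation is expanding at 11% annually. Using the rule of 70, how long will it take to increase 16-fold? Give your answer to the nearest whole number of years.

Doubling time ≈ 70/11 = 6.36 years.
16× is 4 doublings, so 4 × 6.36 ≈ 25 years.

roughly 25 years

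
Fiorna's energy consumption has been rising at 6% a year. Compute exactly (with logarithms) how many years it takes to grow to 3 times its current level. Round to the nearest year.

19 years

t = ln(3) / ln(1 + 0.06) = 1.0986 / 0.058269 ≈ 18.85.
≈ 19 years.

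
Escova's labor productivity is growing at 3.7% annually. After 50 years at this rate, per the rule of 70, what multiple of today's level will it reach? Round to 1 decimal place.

≈ 6.2 times

Doubles every ≈ 18.92 years (70/3.7).
50 years is 2.64 doublings; 2^2.64 ≈ 6.2×.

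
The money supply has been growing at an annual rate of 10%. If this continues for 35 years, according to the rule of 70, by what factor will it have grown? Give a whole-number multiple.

At 10% one doubling takes ≈ 7.00 years; 35 years is 5 of them, so ×32.

around 32 times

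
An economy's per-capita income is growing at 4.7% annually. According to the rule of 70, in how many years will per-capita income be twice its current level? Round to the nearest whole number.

Doubling time ≈ 70 / 4.7 = 14.89 years.

about 15 years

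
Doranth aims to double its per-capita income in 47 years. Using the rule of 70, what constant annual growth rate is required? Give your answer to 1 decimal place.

about 1.5%

70 / 47 ≈ 1.49, so about 1.5% annually.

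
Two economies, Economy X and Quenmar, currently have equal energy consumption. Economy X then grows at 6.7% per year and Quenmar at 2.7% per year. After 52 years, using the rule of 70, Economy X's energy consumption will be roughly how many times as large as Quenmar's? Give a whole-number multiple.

roughly 8 times

Rate gap = 6.7% − 2.7% = 4 points.
The ratio doubles every 70/4 ≈ 17.50 years.
52/17.50 ≈ 2.97 doublings → ratio ≈ 2^2.97 ≈ 8.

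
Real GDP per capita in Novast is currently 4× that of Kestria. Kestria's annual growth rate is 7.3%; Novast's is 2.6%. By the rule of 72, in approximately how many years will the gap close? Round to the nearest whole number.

approximately 31 years

Kestria gains on Novast at 7.3% − 2.6% = 4.7 points a year.
At that relative rate the gap halves every 72/4.7 ≈ 15.32 years.
A 4× gap closes after 2 halvings: 2 × 15.32 ≈ 31 years.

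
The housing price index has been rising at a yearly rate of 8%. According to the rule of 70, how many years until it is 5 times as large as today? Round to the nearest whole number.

Doubling time ≈ 70/8 = 8.75 years.
Reaching 5× takes log₂(5) ≈ 2.32 doublings.
2.32 × 8.75 ≈ 20 years.

20 years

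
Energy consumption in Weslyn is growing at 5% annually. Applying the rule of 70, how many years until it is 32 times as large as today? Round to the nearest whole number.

One doubling takes 70/5 = 14.00 years.
32× is 5 doublings, so 5 × 14.00 ≈ 70 years.

around 70 years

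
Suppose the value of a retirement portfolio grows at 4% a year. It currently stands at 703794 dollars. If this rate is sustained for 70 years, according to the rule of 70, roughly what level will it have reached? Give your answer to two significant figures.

Doubling time ≈ 70/4 = 17.50 years.
70 years is 70/17.50 ≈ 4.00 doublings, a factor of 2^4.00 ≈ 16.00.
703794 × 16.00 ≈ 11000000 dollars.

≈ 11000000 dollars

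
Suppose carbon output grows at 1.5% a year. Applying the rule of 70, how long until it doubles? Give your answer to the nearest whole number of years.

At 1.5%, doubling takes about 70/1.5 = 46.67 years.

approximately 47 years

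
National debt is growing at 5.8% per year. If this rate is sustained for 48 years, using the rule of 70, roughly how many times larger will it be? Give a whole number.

70/5.8 ≈ 12.07 years per doubling.
48 years fits 4 doublings: 2^4 = 16.

≈ 16 times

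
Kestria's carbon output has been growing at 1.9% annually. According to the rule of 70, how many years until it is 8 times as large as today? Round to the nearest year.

Doubling time ≈ 70/1.9 = 36.84 years.
Getting to 8× needs 3 doublings: 3 × 36.84 ≈ 111 years.

about 111 years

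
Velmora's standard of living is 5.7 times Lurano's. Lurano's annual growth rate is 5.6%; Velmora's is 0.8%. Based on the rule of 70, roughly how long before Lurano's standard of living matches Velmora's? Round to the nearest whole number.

The growth-rate gap is 5.6% − 0.8% = 4.8 percentage points.
So the ratio between them halves every 70/4.8 ≈ 14.58 years.
A 5.7 times gap takes log₂(5.7) ≈ 2.51 halvings to close: 2.51 × 14.58 ≈ 37 years.

about 37 years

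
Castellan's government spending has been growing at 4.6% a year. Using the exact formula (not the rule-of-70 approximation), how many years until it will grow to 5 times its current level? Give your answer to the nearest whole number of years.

36 years

t = ln(5) / ln(1 + 0.046) = 1.6094 / 0.044973 ≈ 35.79.
≈ 36 years.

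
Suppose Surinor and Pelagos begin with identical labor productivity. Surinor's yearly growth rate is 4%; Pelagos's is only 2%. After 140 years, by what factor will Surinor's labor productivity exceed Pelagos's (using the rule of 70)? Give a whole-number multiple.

around 16 times

Only the 2-point difference matters.
70/2 ≈ 35.00 years per doubling of the ratio; 140 years gives 4.00 doublings, so ≈ 16×.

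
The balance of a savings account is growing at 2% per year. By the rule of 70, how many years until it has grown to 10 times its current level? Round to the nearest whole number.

Doubling time ≈ 70/2 = 35.00 years.
Reaching 10× takes log₂(10) ≈ 3.32 doublings.
3.32 × 35.00 ≈ 116 years.

≈ 116 years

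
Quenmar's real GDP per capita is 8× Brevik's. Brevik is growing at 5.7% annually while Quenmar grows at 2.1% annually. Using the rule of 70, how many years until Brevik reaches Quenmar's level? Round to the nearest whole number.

What matters is the difference: 3.6 pp.
Rule of 70 on the gap: the ratio halves every 70/3.6 ≈ 19.44 years.
An 8× gap closes after 3 halvings: 3 × 19.44 ≈ 58 years.

≈ 58 years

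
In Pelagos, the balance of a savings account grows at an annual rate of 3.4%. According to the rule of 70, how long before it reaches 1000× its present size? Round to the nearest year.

around 205 years

At 3.4% it doubles every 70/3.4 ≈ 20.59 years.
1000× is log₂ 1000 ≈ 9.97 doublings, so ≈ 9.97 × 20.59 = 205 years.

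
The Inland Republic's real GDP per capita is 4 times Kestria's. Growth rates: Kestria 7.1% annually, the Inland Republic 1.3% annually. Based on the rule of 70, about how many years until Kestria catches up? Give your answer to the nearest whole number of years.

around 24 years

The growth-rate gap is 7.1% − 1.3% = 5.8 percentage points.
So the ratio between them halves every 70/5.8 ≈ 12.07 years.
A 4 times gap closes after 2 halvings: 2 × 12.07 ≈ 24 years.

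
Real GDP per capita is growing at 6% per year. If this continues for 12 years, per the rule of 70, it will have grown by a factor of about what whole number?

2 times

At 6% one doubling takes ≈ 11.67 years; 12 years is 1 of them, so ×2.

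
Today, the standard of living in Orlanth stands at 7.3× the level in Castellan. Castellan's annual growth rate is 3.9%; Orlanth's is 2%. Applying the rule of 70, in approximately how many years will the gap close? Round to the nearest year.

about 106 years

Castellan gains on Orlanth at 3.9% − 2% = 1.9 points a year.
At that relative rate the gap halves every 70/1.9 ≈ 36.84 years.
A 7.3× gap takes log₂(7.3) ≈ 2.87 halvings to close: 2.87 × 36.84 ≈ 106 years.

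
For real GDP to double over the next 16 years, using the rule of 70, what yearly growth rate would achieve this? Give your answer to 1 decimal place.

70 / 16 ≈ 4.38, so about 4.4% per year.

≈ 4.4% per year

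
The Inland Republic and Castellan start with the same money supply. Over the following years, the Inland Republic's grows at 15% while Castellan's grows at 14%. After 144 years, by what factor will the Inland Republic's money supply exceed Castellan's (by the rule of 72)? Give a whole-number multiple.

Only the 1-point difference matters.
72/1 ≈ 72.00 years per doubling of the ratio; 144 years gives 2.00 doublings, so ≈ 4×.

4 times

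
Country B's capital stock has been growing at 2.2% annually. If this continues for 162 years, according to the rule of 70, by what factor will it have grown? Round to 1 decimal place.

Doubling time ≈ 70/2.2 = 31.82 years.
162 years / 31.82 ≈ 5.09 doublings → factor 2^5.09 ≈ 34.1.

approximately 34.1 times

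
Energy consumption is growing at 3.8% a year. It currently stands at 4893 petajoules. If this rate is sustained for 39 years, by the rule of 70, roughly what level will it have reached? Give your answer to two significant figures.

It doubles every 70/3.8 ≈ 18.42 years, so 39 years is 2.12 doublings.
2^2.12 ≈ 4.35; 4893 × 4.35 ≈ 21000 petajoules.

approximately 21000 petajoules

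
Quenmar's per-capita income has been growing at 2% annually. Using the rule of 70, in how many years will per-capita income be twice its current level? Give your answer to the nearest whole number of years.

At 2%, doubling takes about 70/2 = 35.00 years.

approximately 35 years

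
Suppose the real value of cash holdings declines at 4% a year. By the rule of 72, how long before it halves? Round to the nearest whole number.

approximately 18 years

Falling at 4%, it halves about every 72/4 = 18.00 years.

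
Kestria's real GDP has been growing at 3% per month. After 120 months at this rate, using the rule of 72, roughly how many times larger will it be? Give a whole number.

Doubling time ≈ 72/3 = 24.00 months.
120/24.00 ≈ 5 doublings, so about 2^5 = 32×.

about 32 times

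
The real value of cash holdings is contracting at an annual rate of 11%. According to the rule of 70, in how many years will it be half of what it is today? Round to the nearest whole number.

about 6 years

Falling at 11%, it halves about every 70/11 = 6.36 years.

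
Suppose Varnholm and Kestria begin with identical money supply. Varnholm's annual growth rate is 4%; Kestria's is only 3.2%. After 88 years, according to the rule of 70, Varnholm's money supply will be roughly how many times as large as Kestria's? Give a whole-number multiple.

Only the 0.8-point difference matters.
70/0.8 ≈ 87.50 years per doubling of the ratio; 88 years gives 1.01 doublings, so ≈ 2×.

about 2 times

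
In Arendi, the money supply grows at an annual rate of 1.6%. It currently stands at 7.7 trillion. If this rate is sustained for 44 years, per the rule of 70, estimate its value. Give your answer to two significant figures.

It doubles every 70/1.6 ≈ 43.75 years, so 44 years is 1.01 doublings.
2^1.01 ≈ 2.01; 7.7 × 2.01 ≈ 15 trillion.

around 15 trillion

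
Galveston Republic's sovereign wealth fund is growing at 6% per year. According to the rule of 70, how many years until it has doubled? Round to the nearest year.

70/6 ≈ 11.67, so it doubles roughly every 12 years.

roughly 12 years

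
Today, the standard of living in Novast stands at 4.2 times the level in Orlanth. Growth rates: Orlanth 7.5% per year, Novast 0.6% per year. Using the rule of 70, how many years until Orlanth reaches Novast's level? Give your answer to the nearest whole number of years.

approximately 21 years

What matters is the difference: 6.9 pp.
Rule of 70 on the gap: the ratio halves every 70/6.9 ≈ 10.14 years.
A 4.2 times gap takes log₂(4.2) ≈ 2.07 halvings to close: 2.07 × 10.14 ≈ 21 years.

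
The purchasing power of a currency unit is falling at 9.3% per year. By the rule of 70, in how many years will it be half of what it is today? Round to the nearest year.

Halving time ≈ 70 / 9.3 = 7.53 → 8 years.

around 8 years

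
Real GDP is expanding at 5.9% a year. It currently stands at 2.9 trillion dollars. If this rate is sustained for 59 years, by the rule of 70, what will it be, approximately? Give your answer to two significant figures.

≈ 91 trillion dollars

Doubling time ≈ 70/5.9 = 11.86 years.
59 years is 59/11.86 ≈ 4.97 doublings, a factor of 2^4.97 ≈ 31.34.
2.9 × 31.34 ≈ 91 trillion dollars.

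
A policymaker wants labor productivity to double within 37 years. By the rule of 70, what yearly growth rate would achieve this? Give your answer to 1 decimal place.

70 / 37 ≈ 1.89, so about 1.9% per year.

roughly 1.9% per year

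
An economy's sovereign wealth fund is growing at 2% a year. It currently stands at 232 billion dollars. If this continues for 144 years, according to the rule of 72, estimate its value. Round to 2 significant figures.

It doubles every 72/2 ≈ 36.00 years, so 144 years is 4.00 doublings.
2^4.00 ≈ 16.00; 232 × 16.00 ≈ 3700 billion dollars.

roughly 3700 billion dollars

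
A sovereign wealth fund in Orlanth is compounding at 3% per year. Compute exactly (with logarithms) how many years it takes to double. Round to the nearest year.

23 years

t = ln(2) / ln(1 + 0.03) = 0.6931 / 0.029559 ≈ 23.45.
≈ 23 years.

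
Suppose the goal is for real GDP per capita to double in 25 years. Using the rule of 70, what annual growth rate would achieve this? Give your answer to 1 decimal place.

approximately 2.8%

70 / 25 ≈ 2.80, so about 2.8% a year.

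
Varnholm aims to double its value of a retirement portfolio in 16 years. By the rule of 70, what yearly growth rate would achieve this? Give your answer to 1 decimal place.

70 / 16 ≈ 4.38, so about 4.4% per year.

around 4.4% per year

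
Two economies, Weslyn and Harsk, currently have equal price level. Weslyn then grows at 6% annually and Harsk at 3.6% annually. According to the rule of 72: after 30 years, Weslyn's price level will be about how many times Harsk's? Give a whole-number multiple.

Rate gap = 6% − 3.6% = 2.4 points.
The ratio doubles every 72/2.4 ≈ 30.00 years.
30/30.00 ≈ 1.00 doublings → ratio ≈ 2^1.00 ≈ 2.

≈ 2 times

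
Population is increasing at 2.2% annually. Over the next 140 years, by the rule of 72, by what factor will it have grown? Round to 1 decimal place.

roughly 19.4 times

Doubles every ≈ 32.73 years (72/2.2).
140 years is 4.28 doublings; 2^4.28 ≈ 19.4×.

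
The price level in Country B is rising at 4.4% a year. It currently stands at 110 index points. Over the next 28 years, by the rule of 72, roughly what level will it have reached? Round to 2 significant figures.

It doubles every 72/4.4 ≈ 16.36 years, so 28 years is 1.71 doublings.
2^1.71 ≈ 3.27; 110 × 3.27 ≈ 360 index points.

approximately 360 index points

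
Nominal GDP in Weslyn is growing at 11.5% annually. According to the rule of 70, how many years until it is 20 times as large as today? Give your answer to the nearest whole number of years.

One doubling takes 70/11.5 = 6.09 years.
Reaching 20× takes log₂(20) ≈ 4.32 doublings.
4.32 × 6.09 ≈ 26 years.

around 26 years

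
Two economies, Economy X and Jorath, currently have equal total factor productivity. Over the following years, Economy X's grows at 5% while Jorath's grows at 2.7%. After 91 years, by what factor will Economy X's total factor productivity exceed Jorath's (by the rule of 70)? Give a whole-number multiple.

Rate gap = 5% − 2.7% = 2.3 points.
The ratio doubles every 70/2.3 ≈ 30.43 years.
91/30.43 ≈ 2.99 doublings → ratio ≈ 2^2.99 ≈ 8.

roughly 8 times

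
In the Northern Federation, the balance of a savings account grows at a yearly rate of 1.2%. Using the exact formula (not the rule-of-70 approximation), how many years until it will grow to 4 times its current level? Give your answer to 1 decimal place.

116.2 years

t = ln(4) / ln(1 + 0.012) = 1.3863 / 0.011929 ≈ 116.21.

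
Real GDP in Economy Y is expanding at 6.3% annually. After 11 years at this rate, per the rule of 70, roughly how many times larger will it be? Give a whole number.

70/6.3 ≈ 11.11 years per doubling.
11 years fits 1 doubling: 2^1 = 2.

roughly 2 times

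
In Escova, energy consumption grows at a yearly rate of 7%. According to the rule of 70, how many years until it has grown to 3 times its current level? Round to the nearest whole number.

At 7% it doubles every 70/7 ≈ 10.00 years.
Reaching 3× takes log₂(3) ≈ 1.58 doublings.
1.58 × 10.00 ≈ 16 years.

≈ 16 years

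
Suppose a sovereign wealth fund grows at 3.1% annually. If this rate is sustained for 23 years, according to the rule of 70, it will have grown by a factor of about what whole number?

At 3.1% one doubling takes ≈ 22.58 years; 23 years is 1 of them, so ×2.

approximately 2 times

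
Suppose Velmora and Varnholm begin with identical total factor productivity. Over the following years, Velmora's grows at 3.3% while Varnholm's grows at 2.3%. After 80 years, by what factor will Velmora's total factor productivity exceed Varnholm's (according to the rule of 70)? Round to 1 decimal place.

around 2.2 times

Velmora pulls ahead at 1 pp per year, so the ratio doubles every 70/1 ≈ 70.00 years.
In 80 years that's 1.14 doublings: 2^1.14 ≈ 2.2.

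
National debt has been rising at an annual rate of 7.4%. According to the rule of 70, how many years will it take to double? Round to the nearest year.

At 7.4%, doubling takes about 70/7.4 = 9.46 years.

≈ 9 years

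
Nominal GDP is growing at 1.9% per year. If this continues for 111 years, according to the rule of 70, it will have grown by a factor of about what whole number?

8 times

70/1.9 ≈ 36.84 years per doubling.
111 years fits 3 doublings: 2^3 = 8.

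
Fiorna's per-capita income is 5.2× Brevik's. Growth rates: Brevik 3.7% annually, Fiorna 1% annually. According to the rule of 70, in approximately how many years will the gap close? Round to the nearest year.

62 years

What matters is the difference: 2.7 pp.
Rule of 70 on the gap: the ratio halves every 70/2.7 ≈ 25.93 years.
A 5.2× gap takes log₂(5.2) ≈ 2.38 halvings to close: 2.38 × 25.93 ≈ 62 years.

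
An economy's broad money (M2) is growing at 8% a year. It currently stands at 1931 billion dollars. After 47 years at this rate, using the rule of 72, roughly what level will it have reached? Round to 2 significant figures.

It doubles every 72/8 ≈ 9.00 years, so 47 years is 5.22 doublings.
2^5.22 ≈ 37.27; 1931 × 37.27 ≈ 72000 billion dollars.

around 72000 billion dollars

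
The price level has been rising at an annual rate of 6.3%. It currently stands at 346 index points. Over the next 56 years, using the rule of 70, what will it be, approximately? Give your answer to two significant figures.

It doubles every 70/6.3 ≈ 11.11 years, so 56 years is 5.04 doublings.
2^5.04 ≈ 32.90; 346 × 32.90 ≈ 11000 index points.

around 11000 index points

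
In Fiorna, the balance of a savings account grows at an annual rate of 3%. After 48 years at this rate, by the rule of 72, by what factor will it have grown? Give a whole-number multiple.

Doubling time ≈ 72/3 = 24.00 years.
48/24.00 ≈ 2 doublings, so about 2^2 = 4×.

around 4 times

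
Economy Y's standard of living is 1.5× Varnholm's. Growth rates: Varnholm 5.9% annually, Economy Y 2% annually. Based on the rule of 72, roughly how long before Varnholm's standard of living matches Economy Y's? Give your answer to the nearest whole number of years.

Varnholm gains on Economy Y at 5.9% − 2% = 3.9 points a year.
At that relative rate the gap halves every 72/3.9 ≈ 18.46 years.
A 1.5× gap takes log₂(1.5) ≈ 0.58 halvings to close: 0.58 × 18.46 ≈ 11 years.

≈ 11 years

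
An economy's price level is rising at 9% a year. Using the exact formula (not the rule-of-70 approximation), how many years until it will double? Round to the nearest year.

t = ln(2) / ln(1 + 0.09) = 0.6931 / 0.086178 ≈ 8.04.
≈ 8 years.

8 years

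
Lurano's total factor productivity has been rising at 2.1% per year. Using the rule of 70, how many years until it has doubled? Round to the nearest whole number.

70/2.1 ≈ 33.33, so it doubles roughly every 33 years.

roughly 33 years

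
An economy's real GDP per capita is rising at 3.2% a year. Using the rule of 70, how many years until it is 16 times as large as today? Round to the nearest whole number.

At 3.2% it doubles every 70/3.2 ≈ 21.88 years.
16 = 2^4, so 4 doublings → 88 years.

approximately 88 years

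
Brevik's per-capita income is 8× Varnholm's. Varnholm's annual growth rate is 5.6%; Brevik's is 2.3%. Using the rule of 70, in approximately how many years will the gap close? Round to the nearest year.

What matters is the difference: 3.3 pp.
Rule of 70 on the gap: the ratio halves every 70/3.3 ≈ 21.21 years.
An 8× gap closes after 3 halvings: 3 × 21.21 ≈ 64 years.

≈ 64 years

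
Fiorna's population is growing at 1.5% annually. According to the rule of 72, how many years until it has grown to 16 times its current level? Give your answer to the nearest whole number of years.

192 years

Doubling time ≈ 72/1.5 = 48.00 years.
16 = 2^4, so 4 doublings → 192 years.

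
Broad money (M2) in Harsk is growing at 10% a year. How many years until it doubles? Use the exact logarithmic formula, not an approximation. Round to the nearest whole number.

t = ln(2) / ln(1 + 0.1) = 0.6931 / 0.095310 ≈ 7.27.
≈ 7 years.

7 years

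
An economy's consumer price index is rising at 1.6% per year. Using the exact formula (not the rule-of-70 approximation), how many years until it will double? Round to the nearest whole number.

44 years

t = ln(2) / ln(1 + 0.016) = 0.6931 / 0.015873 ≈ 43.67.
≈ 44 years.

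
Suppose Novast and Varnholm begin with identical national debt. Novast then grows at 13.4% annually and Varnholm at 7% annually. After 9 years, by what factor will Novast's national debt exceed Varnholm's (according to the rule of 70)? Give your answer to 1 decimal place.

roughly 1.8 times

Only the 6.4-point difference matters.
70/6.4 ≈ 10.94 years per doubling of the ratio; 9 years gives 0.82 doublings, so ≈ 1.8×.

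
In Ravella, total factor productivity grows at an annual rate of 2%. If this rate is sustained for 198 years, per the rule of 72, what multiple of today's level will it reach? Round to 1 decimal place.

45.3 times

Doubles every ≈ 36.00 years (72/2).
198 years is 5.50 doublings; 2^5.50 ≈ 45.3×.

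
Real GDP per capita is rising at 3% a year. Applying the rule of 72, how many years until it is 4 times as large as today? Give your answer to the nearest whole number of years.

At 3% it doubles every 72/3 ≈ 24.00 years.
4× is 2 doublings, so 2 × 24.00 ≈ 48 years.

48 years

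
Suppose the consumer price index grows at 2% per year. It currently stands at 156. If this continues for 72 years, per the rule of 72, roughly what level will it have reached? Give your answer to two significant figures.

It doubles every 72/2 ≈ 36.00 years, so 72 years is 2.00 doublings.
2^2.00 ≈ 4.00; 156 × 4.00 ≈ 620.

roughly 620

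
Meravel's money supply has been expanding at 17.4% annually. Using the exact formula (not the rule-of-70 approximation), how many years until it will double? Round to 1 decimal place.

t = ln(2) / ln(1 + 0.174) = 0.6931 / 0.160417 ≈ 4.32.

4.3 years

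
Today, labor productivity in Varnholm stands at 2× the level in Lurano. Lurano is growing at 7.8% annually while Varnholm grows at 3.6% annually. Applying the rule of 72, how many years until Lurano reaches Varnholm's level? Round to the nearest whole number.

approximately 17 years

The growth-rate gap is 7.8% − 3.6% = 4.2 percentage points.
So the ratio between them halves every 72/4.2 ≈ 17.14 years.
A 2× gap closes after 1 halving: 1 × 17.14 ≈ 17 years.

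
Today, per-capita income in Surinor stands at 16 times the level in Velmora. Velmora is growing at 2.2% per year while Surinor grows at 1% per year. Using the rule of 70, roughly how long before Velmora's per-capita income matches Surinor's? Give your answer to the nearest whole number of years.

around 233 years

What matters is the difference: 1.2 pp.
Rule of 70 on the gap: the ratio halves every 70/1.2 ≈ 58.33 years.
A 16 times gap closes after 4 halvings: 4 × 58.33 ≈ 233 years.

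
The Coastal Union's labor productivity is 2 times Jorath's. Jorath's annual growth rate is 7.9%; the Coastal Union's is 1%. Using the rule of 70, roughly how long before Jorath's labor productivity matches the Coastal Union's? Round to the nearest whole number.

approximately 10 years

Jorath gains on the Coastal Union at 7.9% − 1% = 6.9 points a year.
At that relative rate the gap halves every 70/6.9 ≈ 10.14 years.
A 2 times gap closes after 1 halving: 1 × 10.14 ≈ 10 years.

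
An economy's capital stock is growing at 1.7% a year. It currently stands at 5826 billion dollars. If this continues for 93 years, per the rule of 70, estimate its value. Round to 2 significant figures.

approximately 28000 billion dollars

Doubling time ≈ 70/1.7 = 41.18 years.
93 years is 93/41.18 ≈ 2.26 doublings, a factor of 2^2.26 ≈ 4.79.
5826 × 4.79 ≈ 28000 billion dollars.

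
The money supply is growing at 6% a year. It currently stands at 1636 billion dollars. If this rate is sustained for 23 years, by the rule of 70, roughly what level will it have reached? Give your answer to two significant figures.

≈ 6400 billion dollars

It doubles every 70/6 ≈ 11.67 years, so 23 years is 1.97 doublings.
2^1.97 ≈ 3.92; 1636 × 3.92 ≈ 6400 billion dollars.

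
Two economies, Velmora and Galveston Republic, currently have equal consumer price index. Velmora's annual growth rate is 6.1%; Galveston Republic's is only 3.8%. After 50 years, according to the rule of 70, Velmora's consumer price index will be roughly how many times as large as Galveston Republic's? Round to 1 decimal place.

Velmora pulls ahead at 2.3 pp per year, so the ratio doubles every 70/2.3 ≈ 30.43 years.
In 50 years that's 1.64 doublings: 2^1.64 ≈ 3.1.

roughly 3.1 times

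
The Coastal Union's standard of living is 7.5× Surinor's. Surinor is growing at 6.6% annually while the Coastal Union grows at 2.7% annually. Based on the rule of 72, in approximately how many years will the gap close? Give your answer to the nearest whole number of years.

What matters is the difference: 3.9 pp.
Rule of 72 on the gap: the ratio halves every 72/3.9 ≈ 18.46 years.
A 7.5× gap takes log₂(7.5) ≈ 2.91 halvings to close: 2.91 × 18.46 ≈ 54 years.

≈ 54 years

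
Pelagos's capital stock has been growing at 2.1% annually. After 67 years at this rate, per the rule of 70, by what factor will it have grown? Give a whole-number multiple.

70/2.1 ≈ 33.33 years per doubling.
67 years fits 2 doublings: 2^2 = 4.

≈ 4 times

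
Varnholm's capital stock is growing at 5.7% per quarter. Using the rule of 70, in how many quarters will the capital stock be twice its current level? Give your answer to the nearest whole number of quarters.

roughly 12 quarters

At 5.7%, doubling takes about 70/5.7 = 12.28 quarters.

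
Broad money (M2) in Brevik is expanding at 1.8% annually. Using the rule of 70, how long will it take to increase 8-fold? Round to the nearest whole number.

around 117 years

Doubling time ≈ 70/1.8 = 38.89 years.
Getting to 8× needs 3 doublings: 3 × 38.89 ≈ 117 years.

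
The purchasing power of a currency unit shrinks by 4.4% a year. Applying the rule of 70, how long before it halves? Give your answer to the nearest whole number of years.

≈ 16 years

Halving time ≈ 70 / 4.4 = 15.91 → 16 years.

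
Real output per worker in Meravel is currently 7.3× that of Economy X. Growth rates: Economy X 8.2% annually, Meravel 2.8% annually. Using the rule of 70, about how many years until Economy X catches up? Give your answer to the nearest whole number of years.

What matters is the difference: 5.4 pp.
Rule of 70 on the gap: the ratio halves every 70/5.4 ≈ 12.96 years.
A 7.3× gap takes log₂(7.3) ≈ 2.87 halvings to close: 2.87 × 12.96 ≈ 37 years.

around 37 years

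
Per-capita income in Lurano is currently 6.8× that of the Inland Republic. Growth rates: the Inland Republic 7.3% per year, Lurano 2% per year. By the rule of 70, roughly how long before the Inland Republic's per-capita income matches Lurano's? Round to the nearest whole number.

The growth-rate gap is 7.3% − 2% = 5.3 percentage points.
So the ratio between them halves every 70/5.3 ≈ 13.21 years.
A 6.8× gap takes log₂(6.8) ≈ 2.77 halvings to close: 2.77 × 13.21 ≈ 37 years.

approximately 37 years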